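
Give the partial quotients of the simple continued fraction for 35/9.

[3; 1, 8]

Run the Euclidean algorithm on 35 and 9; the successive quotients are the partial quotients a_0, a_1, ... (each step inverts the fractional part left over by the previous one):
  35 = 3*9 + 8, so a_0 = 3.
  9 = 1*8 + 1, so a_1 = 1.
  8 = 8*1 + 0, so a_2 = 8.
The remainder reaches 0 after 3 divisions, so the expansion has 3 partial quotients, read off in order.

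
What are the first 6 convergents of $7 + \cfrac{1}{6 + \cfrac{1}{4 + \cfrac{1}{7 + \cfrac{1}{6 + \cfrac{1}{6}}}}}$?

Using the convergent recurrence p_i = a_i*p_{i-1} + p_{i-2}, q_i = a_i*q_{i-1} + q_{i-2} with p_{-2}=0, p_{-1}=1, q_{-2}=1, q_{-1}=0:
  i=0: a_0=7, p_0 = 7*1 + 0 = 7, q_0 = 7*0 + 1 = 1.
  i=1: a_1=6, p_1 = 6*7 + 1 = 43, q_1 = 6*1 + 0 = 6.
  i=2: a_2=4, p_2 = 4*43 + 7 = 179, q_2 = 4*6 + 1 = 25.
  i=3: a_3=7, p_3 = 7*179 + 43 = 1296, q_3 = 7*25 + 6 = 181.
  i=4: a_4=6, p_4 = 6*1296 + 179 = 7955, q_4 = 6*181 + 25 = 1111.
  i=5: a_5=6, p_5 = 6*7955 + 1296 = 49026, q_5 = 6*1111 + 181 = 6847.

7/1, 43/6, 179/25, 1296/181, 7955/1111, 49026/6847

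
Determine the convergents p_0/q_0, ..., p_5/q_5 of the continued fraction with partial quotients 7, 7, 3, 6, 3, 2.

7/1, 50/7, 157/22, 992/139, 3133/439, 7258/1017

Using the convergent recurrence p_i = a_i*p_{i-1} + p_{i-2}, q_i = a_i*q_{i-1} + q_{i-2} with p_{-2}=0, p_{-1}=1, q_{-2}=1, q_{-1}=0:
  i=0: a_0=7, p_0 = 7*1 + 0 = 7, q_0 = 7*0 + 1 = 1.
  i=1: a_1=7, p_1 = 7*7 + 1 = 50, q_1 = 7*1 + 0 = 7.
  i=2: a_2=3, p_2 = 3*50 + 7 = 157, q_2 = 3*7 + 1 = 22.
  i=3: a_3=6, p_3 = 6*157 + 50 = 992, q_3 = 6*22 + 7 = 139.
  i=4: a_4=3, p_4 = 3*992 + 157 = 3133, q_4 = 3*139 + 22 = 439.
  i=5: a_5=2, p_5 = 2*3133 + 992 = 7258, q_5 = 2*439 + 139 = 1017.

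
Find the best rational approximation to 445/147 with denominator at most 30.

Expand x = 445/147 as a continued fraction with the Euclidean algorithm:
  445 = 3*147 + 4, so a_0 = 3.
  147 = 36*4 + 3, so a_1 = 36.
  4 = 1*3 + 1, so a_2 = 1.
  3 = 3*1 + 0, so a_3 = 3.
so x = [3; 36, 1, 3].
Convergents (p_i = a_i*p_{i-1} + p_{i-2}, q_i = a_i*q_{i-1} + q_{i-2} with p_{-2}=0, p_{-1}=1, q_{-2}=1, q_{-1}=0), until the denominator exceeds 30:
  i=0: a_0=3, p_0 = 3*1 + 0 = 3, q_0 = 3*0 + 1 = 1.
  i=1: a_1=36, p_1 = 36*3 + 1 = 109, q_1 = 36*1 + 0 = 36.
q_1 = 36 > 30, so the last convergent with denominator <= 30 is p_0/q_0 = 3/1.
The closest fraction with denominator <= 30 is either p_0/q_0 or the intermediate fraction (k*p_0 + p_{-1})/(k*q_0 + q_{-1}) with the largest k >= 1 whose denominator stays <= 30; these approach x as k grows, and every other convergent or intermediate fraction in range is farther away.
Largest k: floor((30 - q_{-1})/q_0) = floor((30 - 0)/1) = 30 (using the seeds p_{-1} = 1, q_{-1} = 0).
That gives (30*3 + 1)/(30*1 + 0) = 91/30.
Compare the errors: |x - 3/1| = |445*1 - 3*147|/(147*1) = 4/147, and |x - 91/30| = |445*30 - 91*147|/(147*30) = 27/4410.
Cross-multiplying, 27*147 = 3969 < 17640 = 4*4410, so 27/4410 is smaller: the intermediate fraction 91/30 is closer to x than 3/1.

91/30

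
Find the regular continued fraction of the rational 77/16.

[4; 1, 4, 3]

Run the Euclidean algorithm on 77 and 16; the successive quotients are the partial quotients a_0, a_1, ... (each step inverts the fractional part left over by the previous one):
  77 = 4*16 + 13, so a_0 = 4.
  16 = 1*13 + 3, so a_1 = 1.
  13 = 4*3 + 1, so a_2 = 4.
  3 = 3*1 + 0, so a_3 = 3.
The remainder reaches 0 after 4 divisions, so the expansion has 4 partial quotients, read off in order.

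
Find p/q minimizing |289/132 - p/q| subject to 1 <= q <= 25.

46/21

Expand x = 289/132 as a continued fraction with the Euclidean algorithm:
  289 = 2*132 + 25, so a_0 = 2.
  132 = 5*25 + 7, so a_1 = 5.
  25 = 3*7 + 4, so a_2 = 3.
  7 = 1*4 + 3, so a_3 = 1.
  4 = 1*3 + 1, so a_4 = 1.
  3 = 3*1 + 0, so a_5 = 3.
so x = [2; 5, 3, 1, 1, 3].
Convergents (p_i = a_i*p_{i-1} + p_{i-2}, q_i = a_i*q_{i-1} + q_{i-2} with p_{-2}=0, p_{-1}=1, q_{-2}=1, q_{-1}=0), until the denominator exceeds 25:
  i=0: a_0=2, p_0 = 2*1 + 0 = 2, q_0 = 2*0 + 1 = 1.
  i=1: a_1=5, p_1 = 5*2 + 1 = 11, q_1 = 5*1 + 0 = 5.
  i=2: a_2=3, p_2 = 3*11 + 2 = 35, q_2 = 3*5 + 1 = 16.
  i=3: a_3=1, p_3 = 1*35 + 11 = 46, q_3 = 1*16 + 5 = 21.
  i=4: a_4=1, p_4 = 1*46 + 35 = 81, q_4 = 1*21 + 16 = 37.
q_4 = 37 > 25, so the last convergent with denominator <= 25 is p_3/q_3 = 46/21.
The closest fraction with denominator <= 25 is either p_3/q_3 or the intermediate fraction (k*p_3 + p_2)/(k*q_3 + q_2) with the largest k >= 1 whose denominator stays <= 25; these approach x as k grows, and every other convergent or intermediate fraction in range is farther away.
Largest k: floor((25 - q_2)/q_3) = floor((25 - 16)/21) = 0.
Since k = 0, no intermediate fraction beyond p_3/q_3 has denominator <= 25, so the convergent 46/21 is the closest (its error is |289*21 - 46*132|/(132*21) = 3/2772).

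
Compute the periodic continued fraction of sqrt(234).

Write x_i = (sqrt(234) + m_i)/d_i with (m_0, d_0) = (0, 1). a_0 = floor(sqrt(234)) = 15, since 15^2 = 225 <= 234 < 256 = 16^2.
Iterate m_{i+1} = d_i*a_i - m_i, d_{i+1} = (234 - m_{i+1}^2)/d_i, a_{i+1} = floor((a_0 + m_{i+1})/d_{i+1}):
  m_1 = 1*15 - 0 = 15, d_1 = (234 - 15^2)/1 = 9/1 = 9, a_1 = floor((15 + 15)/9) = 3.
  m_2 = 9*3 - 15 = 12, d_2 = (234 - 12^2)/9 = 90/9 = 10, a_2 = floor((15 + 12)/10) = 2.
  m_3 = 10*2 - 12 = 8, d_3 = (234 - 8^2)/10 = 170/10 = 17, a_3 = floor((15 + 8)/17) = 1.
  m_4 = 17*1 - 8 = 9, d_4 = (234 - 9^2)/17 = 153/17 = 9, a_4 = floor((15 + 9)/9) = 2.
  m_5 = 9*2 - 9 = 9, d_5 = (234 - 9^2)/9 = 153/9 = 17, a_5 = floor((15 + 9)/17) = 1.
  m_6 = 17*1 - 9 = 8, d_6 = (234 - 8^2)/17 = 170/17 = 10, a_6 = floor((15 + 8)/10) = 2.
  m_7 = 10*2 - 8 = 12, d_7 = (234 - 12^2)/10 = 90/10 = 9, a_7 = floor((15 + 12)/9) = 3.
  m_8 = 9*3 - 12 = 15, d_8 = (234 - 15^2)/9 = 9/9 = 1, a_8 = floor((15 + 15)/1) = 30.
  m_9 = 1*30 - 15 = 15, d_9 = (234 - 15^2)/1 = 9/1 = 9: (m_9, d_9) = (m_1, d_1) = (15, 9), so from here the quotients repeat a_1, ..., a_8; the period length is 8.
Hence the expansion of sqrt(234) is a_0 = 15 followed by the repeating block 3, 2, 1, 2, 1, 2, 3, 30 (period 8).

[15; (3, 2, 1, 2, 1, 2, 3, 30)]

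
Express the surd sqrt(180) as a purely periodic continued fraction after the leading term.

Write x_i = (sqrt(180) + m_i)/d_i with (m_0, d_0) = (0, 1). a_0 = floor(sqrt(180)) = 13, since 13^2 = 169 <= 180 < 196 = 14^2.
Iterate m_{i+1} = d_i*a_i - m_i, d_{i+1} = (180 - m_{i+1}^2)/d_i, a_{i+1} = floor((a_0 + m_{i+1})/d_{i+1}):
  m_1 = 1*13 - 0 = 13, d_1 = (180 - 13^2)/1 = 11/1 = 11, a_1 = floor((13 + 13)/11) = 2.
  m_2 = 11*2 - 13 = 9, d_2 = (180 - 9^2)/11 = 99/11 = 9, a_2 = floor((13 + 9)/9) = 2.
  m_3 = 9*2 - 9 = 9, d_3 = (180 - 9^2)/9 = 99/9 = 11, a_3 = floor((13 + 9)/11) = 2.
  m_4 = 11*2 - 9 = 13, d_4 = (180 - 13^2)/11 = 11/11 = 1, a_4 = floor((13 + 13)/1) = 26.
  m_5 = 1*26 - 13 = 13, d_5 = (180 - 13^2)/1 = 11/1 = 11: (m_5, d_5) = (m_1, d_1) = (13, 11), so from here the quotients repeat a_1, ..., a_4; the period length is 4.
Hence the expansion of sqrt(180) is a_0 = 13 followed by the repeating block 2, 2, 2, 26 (period 4).

[13; (2, 2, 2, 26)]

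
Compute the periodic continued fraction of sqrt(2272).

[47; (1, 1, 1, 94)]

Write x_i = (sqrt(2272) + m_i)/d_i with (m_0, d_0) = (0, 1). a_0 = floor(sqrt(2272)) = 47, since 47^2 = 2209 <= 2272 < 2304 = 48^2.
Iterate m_{i+1} = d_i*a_i - m_i, d_{i+1} = (2272 - m_{i+1}^2)/d_i, a_{i+1} = floor((a_0 + m_{i+1})/d_{i+1}):
  m_1 = 1*47 - 0 = 47, d_1 = (2272 - 47^2)/1 = 63/1 = 63, a_1 = floor((47 + 47)/63) = 1.
  m_2 = 63*1 - 47 = 16, d_2 = (2272 - 16^2)/63 = 2016/63 = 32, a_2 = floor((47 + 16)/32) = 1.
  m_3 = 32*1 - 16 = 16, d_3 = (2272 - 16^2)/32 = 2016/32 = 63, a_3 = floor((47 + 16)/63) = 1.
  m_4 = 63*1 - 16 = 47, d_4 = (2272 - 47^2)/63 = 63/63 = 1, a_4 = floor((47 + 47)/1) = 94.
  m_5 = 1*94 - 47 = 47, d_5 = (2272 - 47^2)/1 = 63/1 = 63: (m_5, d_5) = (m_1, d_1) = (47, 63), so from here the quotients repeat a_1, ..., a_4; the period length is 4.
Hence the expansion of sqrt(2272) is a_0 = 47 followed by the repeating block 1, 1, 1, 94 (period 4).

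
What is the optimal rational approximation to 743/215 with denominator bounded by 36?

38/11

Expand x = 743/215 as a continued fraction with the Euclidean algorithm:
  743 = 3*215 + 98, so a_0 = 3.
  215 = 2*98 + 19, so a_1 = 2.
  98 = 5*19 + 3, so a_2 = 5.
  19 = 6*3 + 1, so a_3 = 6.
  3 = 3*1 + 0, so a_4 = 3.
so x = [3; 2, 5, 6, 3].
Convergents (p_i = a_i*p_{i-1} + p_{i-2}, q_i = a_i*q_{i-1} + q_{i-2} with p_{-2}=0, p_{-1}=1, q_{-2}=1, q_{-1}=0), until the denominator exceeds 36:
  i=0: a_0=3, p_0 = 3*1 + 0 = 3, q_0 = 3*0 + 1 = 1.
  i=1: a_1=2, p_1 = 2*3 + 1 = 7, q_1 = 2*1 + 0 = 2.
  i=2: a_2=5, p_2 = 5*7 + 3 = 38, q_2 = 5*2 + 1 = 11.
  i=3: a_3=6, p_3 = 6*38 + 7 = 235, q_3 = 6*11 + 2 = 68.
q_3 = 68 > 36, so the last convergent with denominator <= 36 is p_2/q_2 = 38/11.
The closest fraction with denominator <= 36 is either p_2/q_2 or the intermediate fraction (k*p_2 + p_1)/(k*q_2 + q_1) with the largest k >= 1 whose denominator stays <= 36; these approach x as k grows, and every other convergent or intermediate fraction in range is farther away.
Largest k: floor((36 - q_1)/q_2) = floor((36 - 2)/11) = 3.
That gives (3*38 + 7)/(3*11 + 2) = 121/35.
Compare the errors: |x - 38/11| = |743*11 - 38*215|/(215*11) = 3/2365, and |x - 121/35| = |743*35 - 121*215|/(215*35) = 10/7525.
Cross-multiplying, 3*7525 = 22575 < 23650 = 10*2365, so 3/2365 is smaller: the convergent 38/11 is closer to x than 121/35.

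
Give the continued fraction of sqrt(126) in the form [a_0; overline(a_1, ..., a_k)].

[11; overline(4, 2, 4, 22)]

Write x_i = (sqrt(126) + m_i)/d_i with (m_0, d_0) = (0, 1). a_0 = floor(sqrt(126)) = 11, since 11^2 = 121 <= 126 < 144 = 12^2.
Iterate m_{i+1} = d_i*a_i - m_i, d_{i+1} = (126 - m_{i+1}^2)/d_i, a_{i+1} = floor((a_0 + m_{i+1})/d_{i+1}):
  m_1 = 1*11 - 0 = 11, d_1 = (126 - 11^2)/1 = 5/1 = 5, a_1 = floor((11 + 11)/5) = 4.
  m_2 = 5*4 - 11 = 9, d_2 = (126 - 9^2)/5 = 45/5 = 9, a_2 = floor((11 + 9)/9) = 2.
  m_3 = 9*2 - 9 = 9, d_3 = (126 - 9^2)/9 = 45/9 = 5, a_3 = floor((11 + 9)/5) = 4.
  m_4 = 5*4 - 9 = 11, d_4 = (126 - 11^2)/5 = 5/5 = 1, a_4 = floor((11 + 11)/1) = 22.
  m_5 = 1*22 - 11 = 11, d_5 = (126 - 11^2)/1 = 5/1 = 5: (m_5, d_5) = (m_1, d_1) = (11, 5), so from here the quotients repeat a_1, ..., a_4; the period length is 4.
Hence the expansion of sqrt(126) is a_0 = 11 followed by the repeating block 4, 2, 4, 22 (period 4).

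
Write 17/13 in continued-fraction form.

[1; 3, 4]

Run the Euclidean algorithm on 17 and 13; the successive quotients are the partial quotients a_0, a_1, ... (each step inverts the fractional part left over by the previous one):
  17 = 1*13 + 4, so a_0 = 1.
  13 = 3*4 + 1, so a_1 = 3.
  4 = 4*1 + 0, so a_2 = 4.
The remainder reaches 0 after 3 divisions, so the expansion has 3 partial quotients, read off in order.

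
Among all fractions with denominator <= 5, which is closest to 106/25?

17/4

Expand x = 106/25 as a continued fraction with the Euclidean algorithm:
  106 = 4*25 + 6, so a_0 = 4.
  25 = 4*6 + 1, so a_1 = 4.
  6 = 6*1 + 0, so a_2 = 6.
so x = [4; 4, 6].
Convergents (p_i = a_i*p_{i-1} + p_{i-2}, q_i = a_i*q_{i-1} + q_{i-2} with p_{-2}=0, p_{-1}=1, q_{-2}=1, q_{-1}=0), until the denominator exceeds 5:
  i=0: a_0=4, p_0 = 4*1 + 0 = 4, q_0 = 4*0 + 1 = 1.
  i=1: a_1=4, p_1 = 4*4 + 1 = 17, q_1 = 4*1 + 0 = 4.
  i=2: a_2=6, p_2 = 6*17 + 4 = 106, q_2 = 6*4 + 1 = 25.
q_2 = 25 > 5, so the last convergent with denominator <= 5 is p_1/q_1 = 17/4.
The closest fraction with denominator <= 5 is either p_1/q_1 or the intermediate fraction (k*p_1 + p_0)/(k*q_1 + q_0) with the largest k >= 1 whose denominator stays <= 5; these approach x as k grows, and every other convergent or intermediate fraction in range is farther away.
Largest k: floor((5 - q_0)/q_1) = floor((5 - 1)/4) = 1.
That gives (1*17 + 4)/(1*4 + 1) = 21/5.
Compare the errors: |x - 17/4| = |106*4 - 17*25|/(25*4) = 1/100, and |x - 21/5| = |106*5 - 21*25|/(25*5) = 5/125.
Cross-multiplying, 1*125 = 125 < 500 = 5*100, so 1/100 is smaller: the convergent 17/4 is closer to x than 21/5.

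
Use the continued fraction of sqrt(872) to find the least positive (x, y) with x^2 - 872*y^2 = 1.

(x, y) = (126003, 4267)

First expand sqrt(872) as a continued fraction. With x_i = (sqrt(872) + m_i)/d_i and (m_0, d_0) = (0, 1): a_0 = floor(sqrt(872)) = 29, since 29^2 = 841 <= 872 < 900 = 30^2.
Iterate m_{i+1} = d_i*a_i - m_i, d_{i+1} = (872 - m_{i+1}^2)/d_i, a_{i+1} = floor((a_0 + m_{i+1})/d_{i+1}):
  m_1 = 1*29 - 0 = 29, d_1 = (872 - 29^2)/1 = 31/1 = 31, a_1 = floor((29 + 29)/31) = 1.
  m_2 = 31*1 - 29 = 2, d_2 = (872 - 2^2)/31 = 868/31 = 28, a_2 = floor((29 + 2)/28) = 1.
  m_3 = 28*1 - 2 = 26, d_3 = (872 - 26^2)/28 = 196/28 = 7, a_3 = floor((29 + 26)/7) = 7.
  m_4 = 7*7 - 26 = 23, d_4 = (872 - 23^2)/7 = 343/7 = 49, a_4 = floor((29 + 23)/49) = 1.
  m_5 = 49*1 - 23 = 26, d_5 = (872 - 26^2)/49 = 196/49 = 4, a_5 = floor((29 + 26)/4) = 13.
  m_6 = 4*13 - 26 = 26, d_6 = (872 - 26^2)/4 = 196/4 = 49, a_6 = floor((29 + 26)/49) = 1.
  m_7 = 49*1 - 26 = 23, d_7 = (872 - 23^2)/49 = 343/49 = 7, a_7 = floor((29 + 23)/7) = 7.
  m_8 = 7*7 - 23 = 26, d_8 = (872 - 26^2)/7 = 196/7 = 28, a_8 = floor((29 + 26)/28) = 1.
  m_9 = 28*1 - 26 = 2, d_9 = (872 - 2^2)/28 = 868/28 = 31, a_9 = floor((29 + 2)/31) = 1.
  m_10 = 31*1 - 2 = 29, d_10 = (872 - 29^2)/31 = 31/31 = 1, a_10 = floor((29 + 29)/1) = 58.
  m_11 = 1*58 - 29 = 29, d_11 = (872 - 29^2)/1 = 31/1 = 31: (m_11, d_11) = (m_1, d_1) = (29, 31), so from here the quotients repeat a_1, ..., a_10; the period length is 10.
So sqrt(872) = [29; (1, 1, 7, 1, 13, 1, 7, 1, 1, 58)] with period length k = 10.
k is even, so the fundamental solution of x^2 - 872y^2 = 1 is (p_{k-1}, q_{k-1}) = (p_9, q_9); compute convergents through index 9.
Convergents (p_i = a_i*p_{i-1} + p_{i-2}, q_i = a_i*q_{i-1} + q_{i-2} with p_{-2}=0, p_{-1}=1, q_{-2}=1, q_{-1}=0):
  i=0: a_0=29, p_0 = 29*1 + 0 = 29, q_0 = 29*0 + 1 = 1.
  i=1: a_1=1, p_1 = 1*29 + 1 = 30, q_1 = 1*1 + 0 = 1.
  i=2: a_2=1, p_2 = 1*30 + 29 = 59, q_2 = 1*1 + 1 = 2.
  i=3: a_3=7, p_3 = 7*59 + 30 = 443, q_3 = 7*2 + 1 = 15.
  i=4: a_4=1, p_4 = 1*443 + 59 = 502, q_4 = 1*15 + 2 = 17.
  i=5: a_5=13, p_5 = 13*502 + 443 = 6969, q_5 = 13*17 + 15 = 236.
  i=6: a_6=1, p_6 = 1*6969 + 502 = 7471, q_6 = 1*236 + 17 = 253.
  i=7: a_7=7, p_7 = 7*7471 + 6969 = 59266, q_7 = 7*253 + 236 = 2007.
  i=8: a_8=1, p_8 = 1*59266 + 7471 = 66737, q_8 = 1*2007 + 253 = 2260.
  i=9: a_9=1, p_9 = 1*66737 + 59266 = 126003, q_9 = 1*2260 + 2007 = 4267.
Check: 126003^2 - 872*4267^2 = 15876756009 - 15876756008 = 1, so (x, y) = (126003, 4267) solves the equation, and by the theorem it is the least positive solution.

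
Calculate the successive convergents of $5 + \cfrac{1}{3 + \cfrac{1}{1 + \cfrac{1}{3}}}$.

5/1, 16/3, 21/4, 79/15

Using the convergent recurrence p_i = a_i*p_{i-1} + p_{i-2}, q_i = a_i*q_{i-1} + q_{i-2} with p_{-2}=0, p_{-1}=1, q_{-2}=1, q_{-1}=0:
  i=0: a_0=5, p_0 = 5*1 + 0 = 5, q_0 = 5*0 + 1 = 1.
  i=1: a_1=3, p_1 = 3*5 + 1 = 16, q_1 = 3*1 + 0 = 3.
  i=2: a_2=1, p_2 = 1*16 + 5 = 21, q_2 = 1*3 + 1 = 4.
  i=3: a_3=3, p_3 = 3*21 + 16 = 79, q_3 = 3*4 + 3 = 15.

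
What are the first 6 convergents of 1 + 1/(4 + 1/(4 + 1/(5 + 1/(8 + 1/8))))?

Using the convergent recurrence p_i = a_i*p_{i-1} + p_{i-2}, q_i = a_i*q_{i-1} + q_{i-2} with p_{-2}=0, p_{-1}=1, q_{-2}=1, q_{-1}=0:
  i=0: a_0=1, p_0 = 1*1 + 0 = 1, q_0 = 1*0 + 1 = 1.
  i=1: a_1=4, p_1 = 4*1 + 1 = 5, q_1 = 4*1 + 0 = 4.
  i=2: a_2=4, p_2 = 4*5 + 1 = 21, q_2 = 4*4 + 1 = 17.
  i=3: a_3=5, p_3 = 5*21 + 5 = 110, q_3 = 5*17 + 4 = 89.
  i=4: a_4=8, p_4 = 8*110 + 21 = 901, q_4 = 8*89 + 17 = 729.
  i=5: a_5=8, p_5 = 8*901 + 110 = 7318, q_5 = 8*729 + 89 = 5921.

1/1, 5/4, 21/17, 110/89, 901/729, 7318/5921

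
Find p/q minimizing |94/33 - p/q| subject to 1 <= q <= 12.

20/7

Expand x = 94/33 as a continued fraction with the Euclidean algorithm:
  94 = 2*33 + 28, so a_0 = 2.
  33 = 1*28 + 5, so a_1 = 1.
  28 = 5*5 + 3, so a_2 = 5.
  5 = 1*3 + 2, so a_3 = 1.
  3 = 1*2 + 1, so a_4 = 1.
  2 = 2*1 + 0, so a_5 = 2.
so x = [2; 1, 5, 1, 1, 2].
Convergents (p_i = a_i*p_{i-1} + p_{i-2}, q_i = a_i*q_{i-1} + q_{i-2} with p_{-2}=0, p_{-1}=1, q_{-2}=1, q_{-1}=0), until the denominator exceeds 12:
  i=0: a_0=2, p_0 = 2*1 + 0 = 2, q_0 = 2*0 + 1 = 1.
  i=1: a_1=1, p_1 = 1*2 + 1 = 3, q_1 = 1*1 + 0 = 1.
  i=2: a_2=5, p_2 = 5*3 + 2 = 17, q_2 = 5*1 + 1 = 6.
  i=3: a_3=1, p_3 = 1*17 + 3 = 20, q_3 = 1*6 + 1 = 7.
  i=4: a_4=1, p_4 = 1*20 + 17 = 37, q_4 = 1*7 + 6 = 13.
q_4 = 13 > 12, so the last convergent with denominator <= 12 is p_3/q_3 = 20/7.
The closest fraction with denominator <= 12 is either p_3/q_3 or the intermediate fraction (k*p_3 + p_2)/(k*q_3 + q_2) with the largest k >= 1 whose denominator stays <= 12; these approach x as k grows, and every other convergent or intermediate fraction in range is farther away.
Largest k: floor((12 - q_2)/q_3) = floor((12 - 6)/7) = 0.
Since k = 0, no intermediate fraction beyond p_3/q_3 has denominator <= 12, so the convergent 20/7 is the closest (its error is |94*7 - 20*33|/(33*7) = 2/231).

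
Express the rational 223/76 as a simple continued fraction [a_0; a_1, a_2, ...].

Run the Euclidean algorithm on 223 and 76; the successive quotients are the partial quotients a_0, a_1, ... (each step inverts the fractional part left over by the previous one):
  223 = 2*76 + 71, so a_0 = 2.
  76 = 1*71 + 5, so a_1 = 1.
  71 = 14*5 + 1, so a_2 = 14.
  5 = 5*1 + 0, so a_3 = 5.
The remainder reaches 0 after 4 divisions, so the expansion has 4 partial quotients, read off in order.

[2; 1, 14, 5]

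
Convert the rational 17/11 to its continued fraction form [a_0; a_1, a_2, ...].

[1; 1, 1, 5]

Run the Euclidean algorithm on 17 and 11; the successive quotients are the partial quotients a_0, a_1, ... (each step inverts the fractional part left over by the previous one):
  17 = 1*11 + 6, so a_0 = 1.
  11 = 1*6 + 5, so a_1 = 1.
  6 = 1*5 + 1, so a_2 = 1.
  5 = 5*1 + 0, so a_3 = 5.
The remainder reaches 0 after 4 divisions, so the expansion has 4 partial quotients, read off in order.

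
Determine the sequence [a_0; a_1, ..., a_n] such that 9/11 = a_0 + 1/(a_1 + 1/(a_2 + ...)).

[0; 1, 4, 2]

Run the Euclidean algorithm on 9 and 11; the successive quotients are the partial quotients a_0, a_1, ... (each step inverts the fractional part left over by the previous one):
  9 = 0*11 + 9, so a_0 = 0.
  11 = 1*9 + 2, so a_1 = 1.
  9 = 4*2 + 1, so a_2 = 4.
  2 = 2*1 + 0, so a_3 = 2.
The remainder reaches 0 after 4 divisions, so the expansion has 4 partial quotients, read off in order.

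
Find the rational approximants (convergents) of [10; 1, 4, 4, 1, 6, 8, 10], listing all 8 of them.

10/1, 11/1, 54/5, 227/21, 281/26, 1913/177, 15585/1442, 157763/14597

Using the convergent recurrence p_i = a_i*p_{i-1} + p_{i-2}, q_i = a_i*q_{i-1} + q_{i-2} with p_{-2}=0, p_{-1}=1, q_{-2}=1, q_{-1}=0:
  i=0: a_0=10, p_0 = 10*1 + 0 = 10, q_0 = 10*0 + 1 = 1.
  i=1: a_1=1, p_1 = 1*10 + 1 = 11, q_1 = 1*1 + 0 = 1.
  i=2: a_2=4, p_2 = 4*11 + 10 = 54, q_2 = 4*1 + 1 = 5.
  i=3: a_3=4, p_3 = 4*54 + 11 = 227, q_3 = 4*5 + 1 = 21.
  i=4: a_4=1, p_4 = 1*227 + 54 = 281, q_4 = 1*21 + 5 = 26.
  i=5: a_5=6, p_5 = 6*281 + 227 = 1913, q_5 = 6*26 + 21 = 177.
  i=6: a_6=8, p_6 = 8*1913 + 281 = 15585, q_6 = 8*177 + 26 = 1442.
  i=7: a_7=10, p_7 = 10*15585 + 1913 = 157763, q_7 = 10*1442 + 177 = 14597.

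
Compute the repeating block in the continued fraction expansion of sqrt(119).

[10; (1, 9, 1, 20)]

Write x_i = (sqrt(119) + m_i)/d_i with (m_0, d_0) = (0, 1). a_0 = floor(sqrt(119)) = 10, since 10^2 = 100 <= 119 < 121 = 11^2.
Iterate m_{i+1} = d_i*a_i - m_i, d_{i+1} = (119 - m_{i+1}^2)/d_i, a_{i+1} = floor((a_0 + m_{i+1})/d_{i+1}):
  m_1 = 1*10 - 0 = 10, d_1 = (119 - 10^2)/1 = 19/1 = 19, a_1 = floor((10 + 10)/19) = 1.
  m_2 = 19*1 - 10 = 9, d_2 = (119 - 9^2)/19 = 38/19 = 2, a_2 = floor((10 + 9)/2) = 9.
  m_3 = 2*9 - 9 = 9, d_3 = (119 - 9^2)/2 = 38/2 = 19, a_3 = floor((10 + 9)/19) = 1.
  m_4 = 19*1 - 9 = 10, d_4 = (119 - 10^2)/19 = 19/19 = 1, a_4 = floor((10 + 10)/1) = 20.
  m_5 = 1*20 - 10 = 10, d_5 = (119 - 10^2)/1 = 19/1 = 19: (m_5, d_5) = (m_1, d_1) = (10, 19), so from here the quotients repeat a_1, ..., a_4; the period length is 4.
Hence the expansion of sqrt(119) is a_0 = 10 followed by the repeating block 1, 9, 1, 20 (period 4).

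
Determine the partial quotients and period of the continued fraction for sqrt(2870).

[53; (1, 1, 2, 1, 20, 1, 2, 1, 1, 106)]

Write x_i = (sqrt(2870) + m_i)/d_i with (m_0, d_0) = (0, 1). a_0 = floor(sqrt(2870)) = 53, since 53^2 = 2809 <= 2870 < 2916 = 54^2.
Iterate m_{i+1} = d_i*a_i - m_i, d_{i+1} = (2870 - m_{i+1}^2)/d_i, a_{i+1} = floor((a_0 + m_{i+1})/d_{i+1}):
  m_1 = 1*53 - 0 = 53, d_1 = (2870 - 53^2)/1 = 61/1 = 61, a_1 = floor((53 + 53)/61) = 1.
  m_2 = 61*1 - 53 = 8, d_2 = (2870 - 8^2)/61 = 2806/61 = 46, a_2 = floor((53 + 8)/46) = 1.
  m_3 = 46*1 - 8 = 38, d_3 = (2870 - 38^2)/46 = 1426/46 = 31, a_3 = floor((53 + 38)/31) = 2.
  m_4 = 31*2 - 38 = 24, d_4 = (2870 - 24^2)/31 = 2294/31 = 74, a_4 = floor((53 + 24)/74) = 1.
  m_5 = 74*1 - 24 = 50, d_5 = (2870 - 50^2)/74 = 370/74 = 5, a_5 = floor((53 + 50)/5) = 20.
  m_6 = 5*20 - 50 = 50, d_6 = (2870 - 50^2)/5 = 370/5 = 74, a_6 = floor((53 + 50)/74) = 1.
  m_7 = 74*1 - 50 = 24, d_7 = (2870 - 24^2)/74 = 2294/74 = 31, a_7 = floor((53 + 24)/31) = 2.
  m_8 = 31*2 - 24 = 38, d_8 = (2870 - 38^2)/31 = 1426/31 = 46, a_8 = floor((53 + 38)/46) = 1.
  m_9 = 46*1 - 38 = 8, d_9 = (2870 - 8^2)/46 = 2806/46 = 61, a_9 = floor((53 + 8)/61) = 1.
  m_10 = 61*1 - 8 = 53, d_10 = (2870 - 53^2)/61 = 61/61 = 1, a_10 = floor((53 + 53)/1) = 106.
  m_11 = 1*106 - 53 = 53, d_11 = (2870 - 53^2)/1 = 61/1 = 61: (m_11, d_11) = (m_1, d_1) = (53, 61), so from here the quotients repeat a_1, ..., a_10; the period length is 10.
Hence the expansion of sqrt(2870) is a_0 = 53 followed by the repeating block 1, 1, 2, 1, 20, 1, 2, 1, 1, 106 (period 10).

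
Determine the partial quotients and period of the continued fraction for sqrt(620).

Write x_i = (sqrt(620) + m_i)/d_i with (m_0, d_0) = (0, 1). a_0 = floor(sqrt(620)) = 24, since 24^2 = 576 <= 620 < 625 = 25^2.
Iterate m_{i+1} = d_i*a_i - m_i, d_{i+1} = (620 - m_{i+1}^2)/d_i, a_{i+1} = floor((a_0 + m_{i+1})/d_{i+1}):
  m_1 = 1*24 - 0 = 24, d_1 = (620 - 24^2)/1 = 44/1 = 44, a_1 = floor((24 + 24)/44) = 1.
  m_2 = 44*1 - 24 = 20, d_2 = (620 - 20^2)/44 = 220/44 = 5, a_2 = floor((24 + 20)/5) = 8.
  m_3 = 5*8 - 20 = 20, d_3 = (620 - 20^2)/5 = 220/5 = 44, a_3 = floor((24 + 20)/44) = 1.
  m_4 = 44*1 - 20 = 24, d_4 = (620 - 24^2)/44 = 44/44 = 1, a_4 = floor((24 + 24)/1) = 48.
  m_5 = 1*48 - 24 = 24, d_5 = (620 - 24^2)/1 = 44/1 = 44: (m_5, d_5) = (m_1, d_1) = (24, 44), so from here the quotients repeat a_1, ..., a_4; the period length is 4.
Hence the expansion of sqrt(620) is a_0 = 24 followed by the repeating block 1, 8, 1, 48 (period 4).

[24; (1, 8, 1, 48)]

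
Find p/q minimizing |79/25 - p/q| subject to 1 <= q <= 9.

Expand x = 79/25 as a continued fraction with the Euclidean algorithm:
  79 = 3*25 + 4, so a_0 = 3.
  25 = 6*4 + 1, so a_1 = 6.
  4 = 4*1 + 0, so a_2 = 4.
so x = [3; 6, 4].
Convergents (p_i = a_i*p_{i-1} + p_{i-2}, q_i = a_i*q_{i-1} + q_{i-2} with p_{-2}=0, p_{-1}=1, q_{-2}=1, q_{-1}=0), until the denominator exceeds 9:
  i=0: a_0=3, p_0 = 3*1 + 0 = 3, q_0 = 3*0 + 1 = 1.
  i=1: a_1=6, p_1 = 6*3 + 1 = 19, q_1 = 6*1 + 0 = 6.
  i=2: a_2=4, p_2 = 4*19 + 3 = 79, q_2 = 4*6 + 1 = 25.
q_2 = 25 > 9, so the last convergent with denominator <= 9 is p_1/q_1 = 19/6.
The closest fraction with denominator <= 9 is either p_1/q_1 or the intermediate fraction (k*p_1 + p_0)/(k*q_1 + q_0) with the largest k >= 1 whose denominator stays <= 9; these approach x as k grows, and every other convergent or intermediate fraction in range is farther away.
Largest k: floor((9 - q_0)/q_1) = floor((9 - 1)/6) = 1.
That gives (1*19 + 3)/(1*6 + 1) = 22/7.
Compare the errors: |x - 19/6| = |79*6 - 19*25|/(25*6) = 1/150, and |x - 22/7| = |79*7 - 22*25|/(25*7) = 3/175.
Cross-multiplying, 1*175 = 175 < 450 = 3*150, so 1/150 is smaller: the convergent 19/6 is closer to x than 22/7.

19/6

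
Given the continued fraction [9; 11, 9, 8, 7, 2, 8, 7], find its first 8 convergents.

Using the convergent recurrence p_i = a_i*p_{i-1} + p_{i-2}, q_i = a_i*q_{i-1} + q_{i-2} with p_{-2}=0, p_{-1}=1, q_{-2}=1, q_{-1}=0:
  i=0: a_0=9, p_0 = 9*1 + 0 = 9, q_0 = 9*0 + 1 = 1.
  i=1: a_1=11, p_1 = 11*9 + 1 = 100, q_1 = 11*1 + 0 = 11.
  i=2: a_2=9, p_2 = 9*100 + 9 = 909, q_2 = 9*11 + 1 = 100.
  i=3: a_3=8, p_3 = 8*909 + 100 = 7372, q_3 = 8*100 + 11 = 811.
  i=4: a_4=7, p_4 = 7*7372 + 909 = 52513, q_4 = 7*811 + 100 = 5777.
  i=5: a_5=2, p_5 = 2*52513 + 7372 = 112398, q_5 = 2*5777 + 811 = 12365.
  i=6: a_6=8, p_6 = 8*112398 + 52513 = 951697, q_6 = 8*12365 + 5777 = 104697.
  i=7: a_7=7, p_7 = 7*951697 + 112398 = 6774277, q_7 = 7*104697 + 12365 = 745244.

9/1, 100/11, 909/100, 7372/811, 52513/5777, 112398/12365, 951697/104697, 6774277/745244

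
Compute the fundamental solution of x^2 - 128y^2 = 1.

First expand sqrt(128) as a continued fraction. With x_i = (sqrt(128) + m_i)/d_i and (m_0, d_0) = (0, 1): a_0 = floor(sqrt(128)) = 11, since 11^2 = 121 <= 128 < 144 = 12^2.
Iterate m_{i+1} = d_i*a_i - m_i, d_{i+1} = (128 - m_{i+1}^2)/d_i, a_{i+1} = floor((a_0 + m_{i+1})/d_{i+1}):
  m_1 = 1*11 - 0 = 11, d_1 = (128 - 11^2)/1 = 7/1 = 7, a_1 = floor((11 + 11)/7) = 3.
  m_2 = 7*3 - 11 = 10, d_2 = (128 - 10^2)/7 = 28/7 = 4, a_2 = floor((11 + 10)/4) = 5.
  m_3 = 4*5 - 10 = 10, d_3 = (128 - 10^2)/4 = 28/4 = 7, a_3 = floor((11 + 10)/7) = 3.
  m_4 = 7*3 - 10 = 11, d_4 = (128 - 11^2)/7 = 7/7 = 1, a_4 = floor((11 + 11)/1) = 22.
  m_5 = 1*22 - 11 = 11, d_5 = (128 - 11^2)/1 = 7/1 = 7: (m_5, d_5) = (m_1, d_1) = (11, 7), so from here the quotients repeat a_1, ..., a_4; the period length is 4.
So sqrt(128) = [11; (3, 5, 3, 22)] with period length k = 4.
k is even, so the fundamental solution of x^2 - 128y^2 = 1 is (p_{k-1}, q_{k-1}) = (p_3, q_3); compute convergents through index 3.
Convergents (p_i = a_i*p_{i-1} + p_{i-2}, q_i = a_i*q_{i-1} + q_{i-2} with p_{-2}=0, p_{-1}=1, q_{-2}=1, q_{-1}=0):
  i=0: a_0=11, p_0 = 11*1 + 0 = 11, q_0 = 11*0 + 1 = 1.
  i=1: a_1=3, p_1 = 3*11 + 1 = 34, q_1 = 3*1 + 0 = 3.
  i=2: a_2=5, p_2 = 5*34 + 11 = 181, q_2 = 5*3 + 1 = 16.
  i=3: a_3=3, p_3 = 3*181 + 34 = 577, q_3 = 3*16 + 3 = 51.
Check: 577^2 - 128*51^2 = 332929 - 332928 = 1, so (x, y) = (577, 51) solves the equation, and by the theorem it is the least positive solution.

(x, y) = (577, 51)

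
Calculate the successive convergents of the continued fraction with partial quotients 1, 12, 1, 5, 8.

1/1, 13/12, 14/13, 83/77, 678/629

Using the convergent recurrence p_i = a_i*p_{i-1} + p_{i-2}, q_i = a_i*q_{i-1} + q_{i-2} with p_{-2}=0, p_{-1}=1, q_{-2}=1, q_{-1}=0:
  i=0: a_0=1, p_0 = 1*1 + 0 = 1, q_0 = 1*0 + 1 = 1.
  i=1: a_1=12, p_1 = 12*1 + 1 = 13, q_1 = 12*1 + 0 = 12.
  i=2: a_2=1, p_2 = 1*13 + 1 = 14, q_2 = 1*12 + 1 = 13.
  i=3: a_3=5, p_3 = 5*14 + 13 = 83, q_3 = 5*13 + 12 = 77.
  i=4: a_4=8, p_4 = 8*83 + 14 = 678, q_4 = 8*77 + 13 = 629.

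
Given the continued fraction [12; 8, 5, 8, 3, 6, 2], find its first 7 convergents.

Using the convergent recurrence p_i = a_i*p_{i-1} + p_{i-2}, q_i = a_i*q_{i-1} + q_{i-2} with p_{-2}=0, p_{-1}=1, q_{-2}=1, q_{-1}=0:
  i=0: a_0=12, p_0 = 12*1 + 0 = 12, q_0 = 12*0 + 1 = 1.
  i=1: a_1=8, p_1 = 8*12 + 1 = 97, q_1 = 8*1 + 0 = 8.
  i=2: a_2=5, p_2 = 5*97 + 12 = 497, q_2 = 5*8 + 1 = 41.
  i=3: a_3=8, p_3 = 8*497 + 97 = 4073, q_3 = 8*41 + 8 = 336.
  i=4: a_4=3, p_4 = 3*4073 + 497 = 12716, q_4 = 3*336 + 41 = 1049.
  i=5: a_5=6, p_5 = 6*12716 + 4073 = 80369, q_5 = 6*1049 + 336 = 6630.
  i=6: a_6=2, p_6 = 2*80369 + 12716 = 173454, q_6 = 2*6630 + 1049 = 14309.

12/1, 97/8, 497/41, 4073/336, 12716/1049, 80369/6630, 173454/14309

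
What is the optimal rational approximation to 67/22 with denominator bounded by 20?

61/20

Expand x = 67/22 as a continued fraction with the Euclidean algorithm:
  67 = 3*22 + 1, so a_0 = 3.
  22 = 22*1 + 0, so a_1 = 22.
so x = [3; 22].
Convergents (p_i = a_i*p_{i-1} + p_{i-2}, q_i = a_i*q_{i-1} + q_{i-2} with p_{-2}=0, p_{-1}=1, q_{-2}=1, q_{-1}=0), until the denominator exceeds 20:
  i=0: a_0=3, p_0 = 3*1 + 0 = 3, q_0 = 3*0 + 1 = 1.
  i=1: a_1=22, p_1 = 22*3 + 1 = 67, q_1 = 22*1 + 0 = 22.
q_1 = 22 > 20, so the last convergent with denominator <= 20 is p_0/q_0 = 3/1.
The closest fraction with denominator <= 20 is either p_0/q_0 or the intermediate fraction (k*p_0 + p_{-1})/(k*q_0 + q_{-1}) with the largest k >= 1 whose denominator stays <= 20; these approach x as k grows, and every other convergent or intermediate fraction in range is farther away.
Largest k: floor((20 - q_{-1})/q_0) = floor((20 - 0)/1) = 20 (using the seeds p_{-1} = 1, q_{-1} = 0).
That gives (20*3 + 1)/(20*1 + 0) = 61/20.
Compare the errors: |x - 3/1| = |67*1 - 3*22|/(22*1) = 1/22, and |x - 61/20| = |67*20 - 61*22|/(22*20) = 2/440.
Cross-multiplying, 2*22 = 44 < 440 = 1*440, so 2/440 is smaller: the intermediate fraction 61/20 is closer to x than 3/1.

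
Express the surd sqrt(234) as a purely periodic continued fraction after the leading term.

Write x_i = (sqrt(234) + m_i)/d_i with (m_0, d_0) = (0, 1). a_0 = floor(sqrt(234)) = 15, since 15^2 = 225 <= 234 < 256 = 16^2.
Iterate m_{i+1} = d_i*a_i - m_i, d_{i+1} = (234 - m_{i+1}^2)/d_i, a_{i+1} = floor((a_0 + m_{i+1})/d_{i+1}):
  m_1 = 1*15 - 0 = 15, d_1 = (234 - 15^2)/1 = 9/1 = 9, a_1 = floor((15 + 15)/9) = 3.
  m_2 = 9*3 - 15 = 12, d_2 = (234 - 12^2)/9 = 90/9 = 10, a_2 = floor((15 + 12)/10) = 2.
  m_3 = 10*2 - 12 = 8, d_3 = (234 - 8^2)/10 = 170/10 = 17, a_3 = floor((15 + 8)/17) = 1.
  m_4 = 17*1 - 8 = 9, d_4 = (234 - 9^2)/17 = 153/17 = 9, a_4 = floor((15 + 9)/9) = 2.
  m_5 = 9*2 - 9 = 9, d_5 = (234 - 9^2)/9 = 153/9 = 17, a_5 = floor((15 + 9)/17) = 1.
  m_6 = 17*1 - 9 = 8, d_6 = (234 - 8^2)/17 = 170/17 = 10, a_6 = floor((15 + 8)/10) = 2.
  m_7 = 10*2 - 8 = 12, d_7 = (234 - 12^2)/10 = 90/10 = 9, a_7 = floor((15 + 12)/9) = 3.
  m_8 = 9*3 - 12 = 15, d_8 = (234 - 15^2)/9 = 9/9 = 1, a_8 = floor((15 + 15)/1) = 30.
  m_9 = 1*30 - 15 = 15, d_9 = (234 - 15^2)/1 = 9/1 = 9: (m_9, d_9) = (m_1, d_1) = (15, 9), so from here the quotients repeat a_1, ..., a_8; the period length is 8.
Hence the expansion of sqrt(234) is a_0 = 15 followed by the repeating block 3, 2, 1, 2, 1, 2, 3, 30 (period 8).

[15; (3, 2, 1, 2, 1, 2, 3, 30)]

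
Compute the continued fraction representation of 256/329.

[0; 1, 3, 1, 1, 36]

Run the Euclidean algorithm on 256 and 329; the successive quotients are the partial quotients a_0, a_1, ... (each step inverts the fractional part left over by the previous one):
  256 = 0*329 + 256, so a_0 = 0.
  329 = 1*256 + 73, so a_1 = 1.
  256 = 3*73 + 37, so a_2 = 3.
  73 = 1*37 + 36, so a_3 = 1.
  37 = 1*36 + 1, so a_4 = 1.
  36 = 36*1 + 0, so a_5 = 36.
The remainder reaches 0 after 6 divisions, so the expansion has 6 partial quotients, read off in order.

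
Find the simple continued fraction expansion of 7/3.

[2; 3]

Run the Euclidean algorithm on 7 and 3; the successive quotients are the partial quotients a_0, a_1, ... (each step inverts the fractional part left over by the previous one):
  7 = 2*3 + 1, so a_0 = 2.
  3 = 3*1 + 0, so a_1 = 3.
The remainder reaches 0 after 2 divisions, so the expansion has 2 partial quotients, read off in order.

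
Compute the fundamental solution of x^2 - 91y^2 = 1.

(x, y) = (1574, 165)

First expand sqrt(91) as a continued fraction. With x_i = (sqrt(91) + m_i)/d_i and (m_0, d_0) = (0, 1): a_0 = floor(sqrt(91)) = 9, since 9^2 = 81 <= 91 < 100 = 10^2.
Iterate m_{i+1} = d_i*a_i - m_i, d_{i+1} = (91 - m_{i+1}^2)/d_i, a_{i+1} = floor((a_0 + m_{i+1})/d_{i+1}):
  m_1 = 1*9 - 0 = 9, d_1 = (91 - 9^2)/1 = 10/1 = 10, a_1 = floor((9 + 9)/10) = 1.
  m_2 = 10*1 - 9 = 1, d_2 = (91 - 1^2)/10 = 90/10 = 9, a_2 = floor((9 + 1)/9) = 1.
  m_3 = 9*1 - 1 = 8, d_3 = (91 - 8^2)/9 = 27/9 = 3, a_3 = floor((9 + 8)/3) = 5.
  m_4 = 3*5 - 8 = 7, d_4 = (91 - 7^2)/3 = 42/3 = 14, a_4 = floor((9 + 7)/14) = 1.
  m_5 = 14*1 - 7 = 7, d_5 = (91 - 7^2)/14 = 42/14 = 3, a_5 = floor((9 + 7)/3) = 5.
  m_6 = 3*5 - 7 = 8, d_6 = (91 - 8^2)/3 = 27/3 = 9, a_6 = floor((9 + 8)/9) = 1.
  m_7 = 9*1 - 8 = 1, d_7 = (91 - 1^2)/9 = 90/9 = 10, a_7 = floor((9 + 1)/10) = 1.
  m_8 = 10*1 - 1 = 9, d_8 = (91 - 9^2)/10 = 10/10 = 1, a_8 = floor((9 + 9)/1) = 18.
  m_9 = 1*18 - 9 = 9, d_9 = (91 - 9^2)/1 = 10/1 = 10: (m_9, d_9) = (m_1, d_1) = (9, 10), so from here the quotients repeat a_1, ..., a_8; the period length is 8.
So sqrt(91) = [9; (1, 1, 5, 1, 5, 1, 1, 18)] with period length k = 8.
k is even, so the fundamental solution of x^2 - 91y^2 = 1 is (p_{k-1}, q_{k-1}) = (p_7, q_7); compute convergents through index 7.
Convergents (p_i = a_i*p_{i-1} + p_{i-2}, q_i = a_i*q_{i-1} + q_{i-2} with p_{-2}=0, p_{-1}=1, q_{-2}=1, q_{-1}=0):
  i=0: a_0=9, p_0 = 9*1 + 0 = 9, q_0 = 9*0 + 1 = 1.
  i=1: a_1=1, p_1 = 1*9 + 1 = 10, q_1 = 1*1 + 0 = 1.
  i=2: a_2=1, p_2 = 1*10 + 9 = 19, q_2 = 1*1 + 1 = 2.
  i=3: a_3=5, p_3 = 5*19 + 10 = 105, q_3 = 5*2 + 1 = 11.
  i=4: a_4=1, p_4 = 1*105 + 19 = 124, q_4 = 1*11 + 2 = 13.
  i=5: a_5=5, p_5 = 5*124 + 105 = 725, q_5 = 5*13 + 11 = 76.
  i=6: a_6=1, p_6 = 1*725 + 124 = 849, q_6 = 1*76 + 13 = 89.
  i=7: a_7=1, p_7 = 1*849 + 725 = 1574, q_7 = 1*89 + 76 = 165.
Check: 1574^2 - 91*165^2 = 2477476 - 2477475 = 1, so (x, y) = (1574, 165) solves the equation, and by the theorem it is the least positive solution.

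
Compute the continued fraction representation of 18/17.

[1; 17]

Run the Euclidean algorithm on 18 and 17; the successive quotients are the partial quotients a_0, a_1, ... (each step inverts the fractional part left over by the previous one):
  18 = 1*17 + 1, so a_0 = 1.
  17 = 17*1 + 0, so a_1 = 17.
The remainder reaches 0 after 2 divisions, so the expansion has 2 partial quotients, read off in order.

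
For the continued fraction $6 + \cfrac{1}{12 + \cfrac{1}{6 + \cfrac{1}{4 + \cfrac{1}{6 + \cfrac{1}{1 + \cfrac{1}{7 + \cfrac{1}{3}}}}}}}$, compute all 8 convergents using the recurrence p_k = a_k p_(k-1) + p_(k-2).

6/1, 73/12, 444/73, 1849/304, 11538/1897, 13387/2201, 105247/17304, 329128/54113

Using the convergent recurrence p_i = a_i*p_{i-1} + p_{i-2}, q_i = a_i*q_{i-1} + q_{i-2} with p_{-2}=0, p_{-1}=1, q_{-2}=1, q_{-1}=0:
  i=0: a_0=6, p_0 = 6*1 + 0 = 6, q_0 = 6*0 + 1 = 1.
  i=1: a_1=12, p_1 = 12*6 + 1 = 73, q_1 = 12*1 + 0 = 12.
  i=2: a_2=6, p_2 = 6*73 + 6 = 444, q_2 = 6*12 + 1 = 73.
  i=3: a_3=4, p_3 = 4*444 + 73 = 1849, q_3 = 4*73 + 12 = 304.
  i=4: a_4=6, p_4 = 6*1849 + 444 = 11538, q_4 = 6*304 + 73 = 1897.
  i=5: a_5=1, p_5 = 1*11538 + 1849 = 13387, q_5 = 1*1897 + 304 = 2201.
  i=6: a_6=7, p_6 = 7*13387 + 11538 = 105247, q_6 = 7*2201 + 1897 = 17304.
  i=7: a_7=3, p_7 = 3*105247 + 13387 = 329128, q_7 = 3*17304 + 2201 = 54113.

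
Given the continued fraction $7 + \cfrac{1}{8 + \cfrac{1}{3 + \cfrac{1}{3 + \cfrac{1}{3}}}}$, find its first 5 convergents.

7/1, 57/8, 178/25, 591/83, 1951/274

Using the convergent recurrence p_i = a_i*p_{i-1} + p_{i-2}, q_i = a_i*q_{i-1} + q_{i-2} with p_{-2}=0, p_{-1}=1, q_{-2}=1, q_{-1}=0:
  i=0: a_0=7, p_0 = 7*1 + 0 = 7, q_0 = 7*0 + 1 = 1.
  i=1: a_1=8, p_1 = 8*7 + 1 = 57, q_1 = 8*1 + 0 = 8.
  i=2: a_2=3, p_2 = 3*57 + 7 = 178, q_2 = 3*8 + 1 = 25.
  i=3: a_3=3, p_3 = 3*178 + 57 = 591, q_3 = 3*25 + 8 = 83.
  i=4: a_4=3, p_4 = 3*591 + 178 = 1951, q_4 = 3*83 + 25 = 274.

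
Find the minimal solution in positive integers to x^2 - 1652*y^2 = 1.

First expand sqrt(1652) as a continued fraction. With x_i = (sqrt(1652) + m_i)/d_i and (m_0, d_0) = (0, 1): a_0 = floor(sqrt(1652)) = 40, since 40^2 = 1600 <= 1652 < 1681 = 41^2.
Iterate m_{i+1} = d_i*a_i - m_i, d_{i+1} = (1652 - m_{i+1}^2)/d_i, a_{i+1} = floor((a_0 + m_{i+1})/d_{i+1}):
  m_1 = 1*40 - 0 = 40, d_1 = (1652 - 40^2)/1 = 52/1 = 52, a_1 = floor((40 + 40)/52) = 1.
  m_2 = 52*1 - 40 = 12, d_2 = (1652 - 12^2)/52 = 1508/52 = 29, a_2 = floor((40 + 12)/29) = 1.
  m_3 = 29*1 - 12 = 17, d_3 = (1652 - 17^2)/29 = 1363/29 = 47, a_3 = floor((40 + 17)/47) = 1.
  m_4 = 47*1 - 17 = 30, d_4 = (1652 - 30^2)/47 = 752/47 = 16, a_4 = floor((40 + 30)/16) = 4.
  m_5 = 16*4 - 30 = 34, d_5 = (1652 - 34^2)/16 = 496/16 = 31, a_5 = floor((40 + 34)/31) = 2.
  m_6 = 31*2 - 34 = 28, d_6 = (1652 - 28^2)/31 = 868/31 = 28, a_6 = floor((40 + 28)/28) = 2.
  m_7 = 28*2 - 28 = 28, d_7 = (1652 - 28^2)/28 = 868/28 = 31, a_7 = floor((40 + 28)/31) = 2.
  m_8 = 31*2 - 28 = 34, d_8 = (1652 - 34^2)/31 = 496/31 = 16, a_8 = floor((40 + 34)/16) = 4.
  m_9 = 16*4 - 34 = 30, d_9 = (1652 - 30^2)/16 = 752/16 = 47, a_9 = floor((40 + 30)/47) = 1.
  m_10 = 47*1 - 30 = 17, d_10 = (1652 - 17^2)/47 = 1363/47 = 29, a_10 = floor((40 + 17)/29) = 1.
  m_11 = 29*1 - 17 = 12, d_11 = (1652 - 12^2)/29 = 1508/29 = 52, a_11 = floor((40 + 12)/52) = 1.
  m_12 = 52*1 - 12 = 40, d_12 = (1652 - 40^2)/52 = 52/52 = 1, a_12 = floor((40 + 40)/1) = 80.
  m_13 = 1*80 - 40 = 40, d_13 = (1652 - 40^2)/1 = 52/1 = 52: (m_13, d_13) = (m_1, d_1) = (40, 52), so from here the quotients repeat a_1, ..., a_12; the period length is 12.
So sqrt(1652) = [40; (1, 1, 1, 4, 2, 2, 2, 4, 1, 1, 1, 80)] with period length k = 12.
k is even, so the fundamental solution of x^2 - 1652y^2 = 1 is (p_{k-1}, q_{k-1}) = (p_11, q_11); compute convergents through index 11.
Convergents (p_i = a_i*p_{i-1} + p_{i-2}, q_i = a_i*q_{i-1} + q_{i-2} with p_{-2}=0, p_{-1}=1, q_{-2}=1, q_{-1}=0):
  i=0: a_0=40, p_0 = 40*1 + 0 = 40, q_0 = 40*0 + 1 = 1.
  i=1: a_1=1, p_1 = 1*40 + 1 = 41, q_1 = 1*1 + 0 = 1.
  i=2: a_2=1, p_2 = 1*41 + 40 = 81, q_2 = 1*1 + 1 = 2.
  i=3: a_3=1, p_3 = 1*81 + 41 = 122, q_3 = 1*2 + 1 = 3.
  i=4: a_4=4, p_4 = 4*122 + 81 = 569, q_4 = 4*3 + 2 = 14.
  i=5: a_5=2, p_5 = 2*569 + 122 = 1260, q_5 = 2*14 + 3 = 31.
  i=6: a_6=2, p_6 = 2*1260 + 569 = 3089, q_6 = 2*31 + 14 = 76.
  i=7: a_7=2, p_7 = 2*3089 + 1260 = 7438, q_7 = 2*76 + 31 = 183.
  i=8: a_8=4, p_8 = 4*7438 + 3089 = 32841, q_8 = 4*183 + 76 = 808.
  i=9: a_9=1, p_9 = 1*32841 + 7438 = 40279, q_9 = 1*808 + 183 = 991.
  i=10: a_10=1, p_10 = 1*40279 + 32841 = 73120, q_10 = 1*991 + 808 = 1799.
  i=11: a_11=1, p_11 = 1*73120 + 40279 = 113399, q_11 = 1*1799 + 991 = 2790.
Check: 113399^2 - 1652*2790^2 = 12859333201 - 12859333200 = 1, so (x, y) = (113399, 2790) solves the equation, and by the theorem it is the least positive solution.

(x, y) = (113399, 2790)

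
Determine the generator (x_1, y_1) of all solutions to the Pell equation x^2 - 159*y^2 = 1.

First expand sqrt(159) as a continued fraction. With x_i = (sqrt(159) + m_i)/d_i and (m_0, d_0) = (0, 1): a_0 = floor(sqrt(159)) = 12, since 12^2 = 144 <= 159 < 169 = 13^2.
Iterate m_{i+1} = d_i*a_i - m_i, d_{i+1} = (159 - m_{i+1}^2)/d_i, a_{i+1} = floor((a_0 + m_{i+1})/d_{i+1}):
  m_1 = 1*12 - 0 = 12, d_1 = (159 - 12^2)/1 = 15/1 = 15, a_1 = floor((12 + 12)/15) = 1.
  m_2 = 15*1 - 12 = 3, d_2 = (159 - 3^2)/15 = 150/15 = 10, a_2 = floor((12 + 3)/10) = 1.
  m_3 = 10*1 - 3 = 7, d_3 = (159 - 7^2)/10 = 110/10 = 11, a_3 = floor((12 + 7)/11) = 1.
  m_4 = 11*1 - 7 = 4, d_4 = (159 - 4^2)/11 = 143/11 = 13, a_4 = floor((12 + 4)/13) = 1.
  m_5 = 13*1 - 4 = 9, d_5 = (159 - 9^2)/13 = 78/13 = 6, a_5 = floor((12 + 9)/6) = 3.
  m_6 = 6*3 - 9 = 9, d_6 = (159 - 9^2)/6 = 78/6 = 13, a_6 = floor((12 + 9)/13) = 1.
  m_7 = 13*1 - 9 = 4, d_7 = (159 - 4^2)/13 = 143/13 = 11, a_7 = floor((12 + 4)/11) = 1.
  m_8 = 11*1 - 4 = 7, d_8 = (159 - 7^2)/11 = 110/11 = 10, a_8 = floor((12 + 7)/10) = 1.
  m_9 = 10*1 - 7 = 3, d_9 = (159 - 3^2)/10 = 150/10 = 15, a_9 = floor((12 + 3)/15) = 1.
  m_10 = 15*1 - 3 = 12, d_10 = (159 - 12^2)/15 = 15/15 = 1, a_10 = floor((12 + 12)/1) = 24.
  m_11 = 1*24 - 12 = 12, d_11 = (159 - 12^2)/1 = 15/1 = 15: (m_11, d_11) = (m_1, d_1) = (12, 15), so from here the quotients repeat a_1, ..., a_10; the period length is 10.
So sqrt(159) = [12; (1, 1, 1, 1, 3, 1, 1, 1, 1, 24)] with period length k = 10.
k is even, so the fundamental solution of x^2 - 159y^2 = 1 is (p_{k-1}, q_{k-1}) = (p_9, q_9); compute convergents through index 9.
Convergents (p_i = a_i*p_{i-1} + p_{i-2}, q_i = a_i*q_{i-1} + q_{i-2} with p_{-2}=0, p_{-1}=1, q_{-2}=1, q_{-1}=0):
  i=0: a_0=12, p_0 = 12*1 + 0 = 12, q_0 = 12*0 + 1 = 1.
  i=1: a_1=1, p_1 = 1*12 + 1 = 13, q_1 = 1*1 + 0 = 1.
  i=2: a_2=1, p_2 = 1*13 + 12 = 25, q_2 = 1*1 + 1 = 2.
  i=3: a_3=1, p_3 = 1*25 + 13 = 38, q_3 = 1*2 + 1 = 3.
  i=4: a_4=1, p_4 = 1*38 + 25 = 63, q_4 = 1*3 + 2 = 5.
  i=5: a_5=3, p_5 = 3*63 + 38 = 227, q_5 = 3*5 + 3 = 18.
  i=6: a_6=1, p_6 = 1*227 + 63 = 290, q_6 = 1*18 + 5 = 23.
  i=7: a_7=1, p_7 = 1*290 + 227 = 517, q_7 = 1*23 + 18 = 41.
  i=8: a_8=1, p_8 = 1*517 + 290 = 807, q_8 = 1*41 + 23 = 64.
  i=9: a_9=1, p_9 = 1*807 + 517 = 1324, q_9 = 1*64 + 41 = 105.
Check: 1324^2 - 159*105^2 = 1752976 - 1752975 = 1, so (x, y) = (1324, 105) solves the equation, and by the theorem it is the least positive solution.

(x, y) = (1324, 105)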